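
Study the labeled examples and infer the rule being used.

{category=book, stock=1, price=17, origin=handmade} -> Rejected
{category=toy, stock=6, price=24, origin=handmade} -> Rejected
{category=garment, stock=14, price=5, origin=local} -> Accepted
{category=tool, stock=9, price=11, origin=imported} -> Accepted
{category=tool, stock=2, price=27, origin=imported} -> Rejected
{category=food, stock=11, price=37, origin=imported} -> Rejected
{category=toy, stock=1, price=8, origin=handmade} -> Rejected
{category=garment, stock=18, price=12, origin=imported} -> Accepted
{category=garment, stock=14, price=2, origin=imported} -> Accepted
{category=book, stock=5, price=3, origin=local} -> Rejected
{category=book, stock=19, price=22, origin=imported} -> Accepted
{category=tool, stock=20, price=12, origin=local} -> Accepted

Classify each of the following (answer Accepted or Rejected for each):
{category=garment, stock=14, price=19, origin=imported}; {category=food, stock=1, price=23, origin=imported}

Accepted, Rejected

The pattern is that an item is 'Accepted' exactly when: price ≤ 22 AND stock ≥ 6.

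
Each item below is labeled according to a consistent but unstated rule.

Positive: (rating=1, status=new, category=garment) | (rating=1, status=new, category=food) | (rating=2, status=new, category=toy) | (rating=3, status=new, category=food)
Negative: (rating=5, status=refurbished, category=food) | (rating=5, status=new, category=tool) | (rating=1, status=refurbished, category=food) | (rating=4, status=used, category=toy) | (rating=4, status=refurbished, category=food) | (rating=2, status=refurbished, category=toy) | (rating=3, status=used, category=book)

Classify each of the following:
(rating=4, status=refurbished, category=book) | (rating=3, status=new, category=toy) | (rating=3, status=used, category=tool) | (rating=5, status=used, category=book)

All 'Positive' examples share one property — status is new AND rating ≤ 3 — and every 'Negative' example lacks it.
(rating=4, status=refurbished, category=book) → status is refurbished, rating = 4 → Negative.
(rating=3, status=new, category=toy) → status is new, rating = 3 → Positive.
(rating=3, status=used, category=tool) → status is used, rating = 3 → Negative.
(rating=5, status=used, category=book) → status is used, rating = 5 → Negative.

Negative, Positive, Negative, Negative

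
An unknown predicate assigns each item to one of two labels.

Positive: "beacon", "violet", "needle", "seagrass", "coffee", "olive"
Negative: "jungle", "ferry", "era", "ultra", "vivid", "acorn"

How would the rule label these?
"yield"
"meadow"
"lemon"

The rule appears to be: has ≥ 3 vowels.
Negative: "yield", since 2 vowels. Positive: "meadow", since 3 vowels. Negative: "lemon", since 2 vowels.

Negative, Positive, Negative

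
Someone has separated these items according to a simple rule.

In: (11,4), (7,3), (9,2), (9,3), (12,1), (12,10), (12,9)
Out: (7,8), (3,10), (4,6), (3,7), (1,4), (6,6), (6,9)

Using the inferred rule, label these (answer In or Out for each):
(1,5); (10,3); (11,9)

Out, In, In

The common property of the 'In' items is: first > second. No 'Out' item has it.
Out: (1,5), since 1 < 5.
In: (10,3), since 10 > 3.
In: (11,9), since 11 > 9.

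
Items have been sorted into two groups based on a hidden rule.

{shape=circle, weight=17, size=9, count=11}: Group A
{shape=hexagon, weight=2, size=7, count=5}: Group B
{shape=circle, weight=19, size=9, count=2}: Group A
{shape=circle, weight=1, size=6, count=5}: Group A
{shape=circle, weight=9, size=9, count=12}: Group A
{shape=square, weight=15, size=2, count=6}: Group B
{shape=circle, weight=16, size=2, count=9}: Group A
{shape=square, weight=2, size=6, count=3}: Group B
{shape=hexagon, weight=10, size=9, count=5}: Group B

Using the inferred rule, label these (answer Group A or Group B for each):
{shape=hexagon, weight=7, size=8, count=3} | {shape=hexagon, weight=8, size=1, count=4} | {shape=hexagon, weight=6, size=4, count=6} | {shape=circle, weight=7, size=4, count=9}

Group B, Group B, Group B, Group A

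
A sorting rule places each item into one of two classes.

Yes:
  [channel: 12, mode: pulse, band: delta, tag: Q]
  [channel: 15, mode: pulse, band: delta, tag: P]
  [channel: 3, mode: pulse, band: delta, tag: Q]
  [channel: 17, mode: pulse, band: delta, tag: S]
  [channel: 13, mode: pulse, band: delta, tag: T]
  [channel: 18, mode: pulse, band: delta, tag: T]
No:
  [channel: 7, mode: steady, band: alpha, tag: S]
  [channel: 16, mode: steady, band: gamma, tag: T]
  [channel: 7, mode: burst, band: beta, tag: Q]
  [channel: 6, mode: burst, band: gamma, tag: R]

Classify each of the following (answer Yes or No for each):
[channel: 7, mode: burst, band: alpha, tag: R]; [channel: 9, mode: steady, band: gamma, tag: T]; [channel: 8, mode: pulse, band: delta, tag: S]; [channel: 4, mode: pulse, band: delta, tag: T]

No, No, Yes, Yes

The distinguishing property — band is delta — holds for all the 'Yes' cases and none of the 'No' cases.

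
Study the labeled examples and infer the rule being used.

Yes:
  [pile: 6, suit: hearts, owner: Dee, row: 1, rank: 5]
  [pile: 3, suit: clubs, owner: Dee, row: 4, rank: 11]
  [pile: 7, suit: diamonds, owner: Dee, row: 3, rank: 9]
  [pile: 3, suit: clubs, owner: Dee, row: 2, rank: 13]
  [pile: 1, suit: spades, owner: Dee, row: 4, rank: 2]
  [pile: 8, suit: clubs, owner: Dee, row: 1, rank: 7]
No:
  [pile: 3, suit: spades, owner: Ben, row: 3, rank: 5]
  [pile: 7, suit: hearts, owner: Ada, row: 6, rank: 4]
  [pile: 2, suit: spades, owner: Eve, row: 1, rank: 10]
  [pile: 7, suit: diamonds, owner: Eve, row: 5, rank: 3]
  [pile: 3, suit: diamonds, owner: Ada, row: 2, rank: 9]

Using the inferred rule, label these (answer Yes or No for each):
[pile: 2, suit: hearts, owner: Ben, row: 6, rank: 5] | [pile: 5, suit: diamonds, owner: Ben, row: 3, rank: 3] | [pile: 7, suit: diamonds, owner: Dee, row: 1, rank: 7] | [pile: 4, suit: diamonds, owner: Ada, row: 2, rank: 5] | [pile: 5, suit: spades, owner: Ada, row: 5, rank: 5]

One predicate separates the groups cleanly: owner is Dee.
[pile: 2, suit: hearts, owner: Ben, row: 6, rank: 5]: owner is Ben, fails this test → No. [pile: 5, suit: diamonds, owner: Ben, row: 3, rank: 3]: owner is Ben, fails this test → No. [pile: 7, suit: diamonds, owner: Dee, row: 1, rank: 7]: owner is Dee, passes → Yes. [pile: 4, suit: diamonds, owner: Ada, row: 2, rank: 5]: owner is Ada, fails this test → No. [pile: 5, suit: spades, owner: Ada, row: 5, rank: 5]: owner is Ada, fails this test → No.

No, No, Yes, No, No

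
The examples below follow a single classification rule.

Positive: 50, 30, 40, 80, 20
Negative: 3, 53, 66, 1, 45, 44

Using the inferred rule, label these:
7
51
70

'Positive' ⟺ multiple of 10.
7: Negative (7 = 10·0 + 7). 51: Negative (51 = 10·5 + 1). 70: Positive (70 = 10·7).

Negative, Negative, Positive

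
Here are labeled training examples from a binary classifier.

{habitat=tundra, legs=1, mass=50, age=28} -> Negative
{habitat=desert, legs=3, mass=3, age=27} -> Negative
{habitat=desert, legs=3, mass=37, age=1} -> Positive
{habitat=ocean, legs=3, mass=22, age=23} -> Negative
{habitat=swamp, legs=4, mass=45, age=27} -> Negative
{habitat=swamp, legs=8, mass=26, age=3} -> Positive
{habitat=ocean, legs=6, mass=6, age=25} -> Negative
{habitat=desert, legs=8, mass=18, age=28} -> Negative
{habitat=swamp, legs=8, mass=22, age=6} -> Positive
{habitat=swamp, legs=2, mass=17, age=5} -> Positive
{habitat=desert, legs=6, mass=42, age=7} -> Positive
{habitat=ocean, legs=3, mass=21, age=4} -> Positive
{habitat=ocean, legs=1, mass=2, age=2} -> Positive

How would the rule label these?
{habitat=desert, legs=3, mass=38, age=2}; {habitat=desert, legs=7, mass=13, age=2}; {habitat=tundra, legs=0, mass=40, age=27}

Positive, Positive, Negative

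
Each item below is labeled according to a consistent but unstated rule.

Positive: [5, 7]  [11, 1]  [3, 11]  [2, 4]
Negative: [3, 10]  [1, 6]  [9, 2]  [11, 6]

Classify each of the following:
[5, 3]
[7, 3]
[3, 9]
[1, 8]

The rule appears to be: sum is even.
[5, 3]: 5+3 = 8 — passes, so Positive.
[7, 3]: 7+3 = 10 — passes, so Positive.
[3, 9]: 3+9 = 12 — passes, so Positive.
[1, 8]: 1+8 = 9 — doesn't qualify, so Negative.

Positive, Positive, Positive, Negative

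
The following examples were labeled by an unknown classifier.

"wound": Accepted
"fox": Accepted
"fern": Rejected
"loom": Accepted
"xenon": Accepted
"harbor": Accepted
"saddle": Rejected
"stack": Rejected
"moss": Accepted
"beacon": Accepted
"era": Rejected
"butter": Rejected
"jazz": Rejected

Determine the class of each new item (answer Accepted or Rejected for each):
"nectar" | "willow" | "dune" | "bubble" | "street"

Every 'Accepted' example satisfies: contains 'o'. None of the 'Rejected' examples do.
"nectar" → no 'o' → Rejected. "willow" → has 'o' → Accepted. "dune" → no 'o' → Rejected. "bubble" → no 'o' → Rejected. "street" → no 'o' → Rejected.

Rejected, Accepted, Rejected, Rejected, Rejected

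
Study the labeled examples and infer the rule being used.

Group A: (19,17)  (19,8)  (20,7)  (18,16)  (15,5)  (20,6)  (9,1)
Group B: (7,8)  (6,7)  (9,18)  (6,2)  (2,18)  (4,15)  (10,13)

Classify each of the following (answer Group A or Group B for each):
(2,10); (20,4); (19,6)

Group B, Group A, Group A

The rule appears to be: first > second AND sum ≥ 10.
(2,10): 2 < 10, 2+10 = 12 — doesn't qualify, so Group B. (20,4): 20 > 4, 20+4 = 24 — meets the rule, so Group A. (19,6): 19 > 6, 19+6 = 25 — meets the rule, so Group A.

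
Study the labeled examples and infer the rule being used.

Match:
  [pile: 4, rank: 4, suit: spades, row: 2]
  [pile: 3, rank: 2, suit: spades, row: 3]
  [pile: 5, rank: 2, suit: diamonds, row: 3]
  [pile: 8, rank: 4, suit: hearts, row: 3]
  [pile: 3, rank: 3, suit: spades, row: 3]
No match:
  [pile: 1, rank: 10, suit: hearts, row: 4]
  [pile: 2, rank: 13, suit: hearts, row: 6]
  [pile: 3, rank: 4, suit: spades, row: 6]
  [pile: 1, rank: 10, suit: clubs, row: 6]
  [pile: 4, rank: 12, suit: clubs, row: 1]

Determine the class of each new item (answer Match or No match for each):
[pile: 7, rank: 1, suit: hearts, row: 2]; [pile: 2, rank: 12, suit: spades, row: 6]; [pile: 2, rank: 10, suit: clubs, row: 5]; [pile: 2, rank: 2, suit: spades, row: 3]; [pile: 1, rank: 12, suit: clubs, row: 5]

The rule appears to be: row ≥ 2 AND row ≤ 3.
[pile: 7, rank: 1, suit: hearts, row: 2] — row = 2, hence Match.
[pile: 2, rank: 12, suit: spades, row: 6] — row = 6, hence No match.
[pile: 2, rank: 10, suit: clubs, row: 5] — row = 5, hence No match.
[pile: 2, rank: 2, suit: spades, row: 3] — row = 3, hence Match.
[pile: 1, rank: 12, suit: clubs, row: 5] — row = 5, hence No match.

Match, No match, No match, Match, No match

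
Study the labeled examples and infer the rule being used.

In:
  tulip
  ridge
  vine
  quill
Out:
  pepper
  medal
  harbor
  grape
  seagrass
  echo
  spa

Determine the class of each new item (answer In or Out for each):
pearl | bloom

The pattern is that an item is 'In' exactly when: contains 'i'.
Out: pearl, since no 'i'. Out: bloom, since no 'i'.

Out, Out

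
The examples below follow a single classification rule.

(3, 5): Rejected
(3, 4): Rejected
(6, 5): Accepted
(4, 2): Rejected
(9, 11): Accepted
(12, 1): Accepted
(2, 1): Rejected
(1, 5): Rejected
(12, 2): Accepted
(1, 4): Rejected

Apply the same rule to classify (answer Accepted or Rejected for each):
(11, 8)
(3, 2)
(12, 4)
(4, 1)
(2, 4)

Accepted, Rejected, Accepted, Rejected, Rejected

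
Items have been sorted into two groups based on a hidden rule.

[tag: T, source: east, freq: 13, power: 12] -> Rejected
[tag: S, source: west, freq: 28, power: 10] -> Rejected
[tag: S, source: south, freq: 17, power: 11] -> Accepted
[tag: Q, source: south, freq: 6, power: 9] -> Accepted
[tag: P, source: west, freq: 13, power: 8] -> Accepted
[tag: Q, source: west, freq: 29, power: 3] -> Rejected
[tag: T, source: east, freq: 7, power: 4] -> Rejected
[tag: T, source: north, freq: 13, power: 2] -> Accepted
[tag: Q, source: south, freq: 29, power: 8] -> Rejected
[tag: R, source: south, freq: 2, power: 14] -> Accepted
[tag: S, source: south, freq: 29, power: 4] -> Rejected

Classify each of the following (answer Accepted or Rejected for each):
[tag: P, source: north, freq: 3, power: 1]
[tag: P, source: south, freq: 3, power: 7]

The simplest hypothesis consistent with all the labels is: source is not east AND freq ≤ 17.
[tag: P, source: north, freq: 3, power: 1] — source is north, freq = 3, hence Accepted.
[tag: P, source: south, freq: 3, power: 7] — source is south, freq = 3, hence Accepted.

Accepted, Accepted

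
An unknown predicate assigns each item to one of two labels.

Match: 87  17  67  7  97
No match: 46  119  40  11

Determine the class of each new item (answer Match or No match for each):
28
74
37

No match, No match, Match

The classifier is using: ends in digit 7.
28: last digit 8 — fails the rule, so No match. 74: last digit 4 — fails the rule, so No match. 37: last digit 7 — matches, so Match.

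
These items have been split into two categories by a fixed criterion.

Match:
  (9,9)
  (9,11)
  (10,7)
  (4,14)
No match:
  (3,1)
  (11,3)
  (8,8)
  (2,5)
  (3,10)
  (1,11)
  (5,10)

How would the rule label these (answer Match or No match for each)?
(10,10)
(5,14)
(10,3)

Match, Match, No match

One predicate separates the groups cleanly: sum ≥ 17.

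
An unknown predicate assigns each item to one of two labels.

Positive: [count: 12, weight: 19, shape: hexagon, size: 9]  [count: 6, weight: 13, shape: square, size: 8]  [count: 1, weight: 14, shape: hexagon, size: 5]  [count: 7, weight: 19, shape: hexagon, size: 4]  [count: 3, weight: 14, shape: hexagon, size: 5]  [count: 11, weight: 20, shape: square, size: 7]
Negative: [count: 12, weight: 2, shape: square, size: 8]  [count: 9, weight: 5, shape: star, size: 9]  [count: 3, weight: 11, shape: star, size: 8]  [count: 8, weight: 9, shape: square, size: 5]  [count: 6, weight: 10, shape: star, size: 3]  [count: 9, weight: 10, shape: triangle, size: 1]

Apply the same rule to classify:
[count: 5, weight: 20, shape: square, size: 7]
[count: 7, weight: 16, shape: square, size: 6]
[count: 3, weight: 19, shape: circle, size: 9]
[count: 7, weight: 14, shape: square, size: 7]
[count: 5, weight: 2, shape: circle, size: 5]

Rule: weight ≥ 13. This holds for each 'Positive' example and fails for each 'Negative' one.
[count: 5, weight: 20, shape: square, size: 7] — weight = 20, hence Positive.
[count: 7, weight: 16, shape: square, size: 6] — weight = 16, hence Positive.
[count: 3, weight: 19, shape: circle, size: 9] — weight = 19, hence Positive.
[count: 7, weight: 14, shape: square, size: 7] — weight = 14, hence Positive.
[count: 5, weight: 2, shape: circle, size: 5] — weight = 2, hence Negative.

Positive, Positive, Positive, Positive, Negative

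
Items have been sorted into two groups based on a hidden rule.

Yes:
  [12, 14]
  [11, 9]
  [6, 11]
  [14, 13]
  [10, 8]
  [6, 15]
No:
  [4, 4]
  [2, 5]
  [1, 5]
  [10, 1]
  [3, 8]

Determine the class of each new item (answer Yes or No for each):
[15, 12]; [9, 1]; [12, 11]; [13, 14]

Yes, No, Yes, Yes

The distinguishing property — sum ≥ 17 — holds for all the 'Yes' cases and none of the 'No' cases.
[15, 12]: 15+12 = 27 — has this property, so Yes. [9, 1]: 9+1 = 10 — does not satisfy this, so No. [12, 11]: 12+11 = 23 — has this property, so Yes. [13, 14]: 13+14 = 27 — has this property, so Yes.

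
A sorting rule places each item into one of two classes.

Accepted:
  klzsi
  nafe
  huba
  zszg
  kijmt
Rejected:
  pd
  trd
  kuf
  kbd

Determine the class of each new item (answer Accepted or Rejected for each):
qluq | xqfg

Rule: length ≥ 4. This holds for each 'Accepted' example and fails for each 'Rejected' one.

Accepted, Accepted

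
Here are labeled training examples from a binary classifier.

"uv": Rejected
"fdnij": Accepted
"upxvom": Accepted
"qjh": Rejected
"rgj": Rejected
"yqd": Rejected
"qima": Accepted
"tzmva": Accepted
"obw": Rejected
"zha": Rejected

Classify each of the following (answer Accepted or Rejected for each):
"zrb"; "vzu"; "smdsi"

The classifier is using: length ≥ 4.

Rejected, Rejected, Accepted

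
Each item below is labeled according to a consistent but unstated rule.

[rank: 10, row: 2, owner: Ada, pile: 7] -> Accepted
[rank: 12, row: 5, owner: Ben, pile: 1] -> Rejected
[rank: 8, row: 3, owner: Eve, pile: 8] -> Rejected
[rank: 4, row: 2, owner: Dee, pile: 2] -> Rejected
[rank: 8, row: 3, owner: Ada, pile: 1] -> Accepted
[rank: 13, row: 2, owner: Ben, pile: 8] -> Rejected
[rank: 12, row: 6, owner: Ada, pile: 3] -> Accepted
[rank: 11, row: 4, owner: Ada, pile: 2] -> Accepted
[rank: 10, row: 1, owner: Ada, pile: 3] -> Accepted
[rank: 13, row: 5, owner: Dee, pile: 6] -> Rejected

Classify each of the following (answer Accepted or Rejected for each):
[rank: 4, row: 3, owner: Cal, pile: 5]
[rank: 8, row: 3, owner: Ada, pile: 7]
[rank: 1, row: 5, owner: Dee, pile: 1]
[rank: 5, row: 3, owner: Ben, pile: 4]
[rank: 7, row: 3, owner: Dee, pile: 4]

One predicate separates the groups cleanly: owner is Ada.
[rank: 4, row: 3, owner: Cal, pile: 5]: Rejected (owner is Cal).
[rank: 8, row: 3, owner: Ada, pile: 7]: Accepted (owner is Ada).
[rank: 1, row: 5, owner: Dee, pile: 1]: Rejected (owner is Dee).
[rank: 5, row: 3, owner: Ben, pile: 4]: Rejected (owner is Ben).
[rank: 7, row: 3, owner: Dee, pile: 4]: Rejected (owner is Dee).

Rejected, Accepted, Rejected, Rejected, Rejected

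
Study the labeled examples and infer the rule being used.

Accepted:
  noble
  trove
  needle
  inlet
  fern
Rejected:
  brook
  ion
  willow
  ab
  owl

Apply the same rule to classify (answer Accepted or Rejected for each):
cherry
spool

Accepted, Rejected

The common property of the 'Accepted' items is: contains 'e'. No 'Rejected' item has it.
cherry: Accepted (has 'e'). spool: Rejected (no 'e').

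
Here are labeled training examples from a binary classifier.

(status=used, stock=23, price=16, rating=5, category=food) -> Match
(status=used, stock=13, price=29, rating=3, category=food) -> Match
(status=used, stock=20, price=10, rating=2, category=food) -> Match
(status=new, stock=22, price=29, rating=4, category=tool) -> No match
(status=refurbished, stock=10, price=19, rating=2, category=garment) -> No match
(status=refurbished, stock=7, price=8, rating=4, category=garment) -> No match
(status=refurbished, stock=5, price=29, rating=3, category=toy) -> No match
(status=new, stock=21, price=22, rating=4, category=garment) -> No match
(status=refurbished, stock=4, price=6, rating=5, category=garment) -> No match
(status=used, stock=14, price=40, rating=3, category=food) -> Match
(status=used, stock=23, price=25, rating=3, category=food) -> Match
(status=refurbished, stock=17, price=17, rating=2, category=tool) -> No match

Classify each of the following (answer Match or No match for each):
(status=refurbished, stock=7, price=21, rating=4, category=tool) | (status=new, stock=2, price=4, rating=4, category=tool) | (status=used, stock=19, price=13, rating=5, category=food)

No match, No match, Match

'Match' ⟺ status is used.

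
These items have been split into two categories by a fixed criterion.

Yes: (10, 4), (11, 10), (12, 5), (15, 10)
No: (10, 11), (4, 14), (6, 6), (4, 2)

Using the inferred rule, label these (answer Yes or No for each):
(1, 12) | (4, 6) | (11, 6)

No, No, Yes

The classifier is using: first > second AND sum ≥ 12.
(1, 12): 1 < 12, 1+12 = 13 — does not pass, so No.
(4, 6): 4 < 6, 4+6 = 10 — does not pass, so No.
(11, 6): 11 > 6, 11+6 = 17 — qualifies, so Yes.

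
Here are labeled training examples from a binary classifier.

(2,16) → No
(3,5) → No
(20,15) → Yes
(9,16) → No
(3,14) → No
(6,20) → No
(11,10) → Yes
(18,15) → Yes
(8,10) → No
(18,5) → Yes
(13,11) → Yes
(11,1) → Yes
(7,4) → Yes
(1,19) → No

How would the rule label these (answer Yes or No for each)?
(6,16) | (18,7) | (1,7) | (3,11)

No, Yes, No, No

The distinguishing property — first > second — holds for all the 'Yes' cases and none of the 'No' cases.
No: (6,16), since 6 < 16. Yes: (18,7), since 18 > 7. No: (1,7), since 1 < 7. No: (3,11), since 3 < 11.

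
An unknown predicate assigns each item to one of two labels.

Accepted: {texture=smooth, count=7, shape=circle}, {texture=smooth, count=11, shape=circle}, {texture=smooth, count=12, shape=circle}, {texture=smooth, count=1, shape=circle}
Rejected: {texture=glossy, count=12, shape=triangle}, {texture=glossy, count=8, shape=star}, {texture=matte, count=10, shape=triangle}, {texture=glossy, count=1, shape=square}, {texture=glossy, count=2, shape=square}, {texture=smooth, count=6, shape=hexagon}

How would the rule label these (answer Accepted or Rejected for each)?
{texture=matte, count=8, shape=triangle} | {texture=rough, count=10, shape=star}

Rule: shape is circle. This holds for each 'Accepted' example and fails for each 'Rejected' one.
Rejected: {texture=matte, count=8, shape=triangle}, since shape is triangle. Rejected: {texture=rough, count=10, shape=star}, since shape is star.

Rejected, Rejected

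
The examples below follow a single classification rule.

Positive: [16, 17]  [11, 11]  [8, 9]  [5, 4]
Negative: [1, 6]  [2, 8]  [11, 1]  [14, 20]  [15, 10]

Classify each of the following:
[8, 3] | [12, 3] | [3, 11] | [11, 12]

One predicate separates the groups cleanly: |first − second| ≤ 1.
[8, 3]: |8−3| = 5, does not satisfy this → Negative. [12, 3]: |12−3| = 9, does not satisfy this → Negative. [3, 11]: |3−11| = 8, does not satisfy this → Negative. [11, 12]: |11−12| = 1, has this property → Positive.

Negative, Negative, Negative, Positive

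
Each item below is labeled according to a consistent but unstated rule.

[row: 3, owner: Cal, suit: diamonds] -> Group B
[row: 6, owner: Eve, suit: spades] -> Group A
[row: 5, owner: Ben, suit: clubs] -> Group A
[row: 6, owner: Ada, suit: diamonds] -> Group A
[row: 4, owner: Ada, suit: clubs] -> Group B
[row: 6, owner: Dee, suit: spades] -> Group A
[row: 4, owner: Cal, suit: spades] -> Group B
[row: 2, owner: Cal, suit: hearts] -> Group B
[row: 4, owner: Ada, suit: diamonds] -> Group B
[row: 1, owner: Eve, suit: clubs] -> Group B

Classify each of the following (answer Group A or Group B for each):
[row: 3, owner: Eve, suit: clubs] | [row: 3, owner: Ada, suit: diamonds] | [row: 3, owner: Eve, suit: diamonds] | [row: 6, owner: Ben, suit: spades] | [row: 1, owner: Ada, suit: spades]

Group B, Group B, Group B, Group A, Group B

The classifier is using: row ≥ 5.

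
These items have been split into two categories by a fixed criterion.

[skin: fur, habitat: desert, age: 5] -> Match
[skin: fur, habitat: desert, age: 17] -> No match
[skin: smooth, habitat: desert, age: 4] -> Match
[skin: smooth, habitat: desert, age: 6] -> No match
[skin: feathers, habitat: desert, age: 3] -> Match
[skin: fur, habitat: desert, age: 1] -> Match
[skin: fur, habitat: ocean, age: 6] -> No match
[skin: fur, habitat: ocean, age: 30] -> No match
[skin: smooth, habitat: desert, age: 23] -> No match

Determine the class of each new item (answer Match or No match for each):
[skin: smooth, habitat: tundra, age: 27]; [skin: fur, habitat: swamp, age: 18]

Every 'Match' example satisfies: age ≤ 5. None of the 'No match' examples do.
[skin: smooth, habitat: tundra, age: 27] — age = 27, hence No match.
[skin: fur, habitat: swamp, age: 18] — age = 18, hence No match.

No match, No match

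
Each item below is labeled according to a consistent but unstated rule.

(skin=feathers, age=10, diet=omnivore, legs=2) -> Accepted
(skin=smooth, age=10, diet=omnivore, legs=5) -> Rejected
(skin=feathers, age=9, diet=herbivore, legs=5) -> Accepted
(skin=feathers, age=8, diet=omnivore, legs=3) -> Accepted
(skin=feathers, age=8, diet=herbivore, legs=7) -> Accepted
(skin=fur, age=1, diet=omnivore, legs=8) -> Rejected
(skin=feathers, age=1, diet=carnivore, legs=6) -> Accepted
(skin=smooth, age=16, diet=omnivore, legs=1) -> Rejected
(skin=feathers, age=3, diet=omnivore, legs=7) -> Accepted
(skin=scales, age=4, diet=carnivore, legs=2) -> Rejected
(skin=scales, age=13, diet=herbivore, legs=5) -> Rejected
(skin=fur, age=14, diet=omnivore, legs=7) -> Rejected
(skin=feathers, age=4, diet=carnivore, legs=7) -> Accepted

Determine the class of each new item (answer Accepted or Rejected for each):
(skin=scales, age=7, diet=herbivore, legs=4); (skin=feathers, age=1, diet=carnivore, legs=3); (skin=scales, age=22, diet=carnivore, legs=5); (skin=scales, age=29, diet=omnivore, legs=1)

Rejected, Accepted, Rejected, Rejected

The simplest hypothesis consistent with all the labels is: skin is feathers.
(skin=scales, age=7, diet=herbivore, legs=4) — skin is scales, hence Rejected.
(skin=feathers, age=1, diet=carnivore, legs=3) — skin is feathers, hence Accepted.
(skin=scales, age=22, diet=carnivore, legs=5) — skin is scales, hence Rejected.
(skin=scales, age=29, diet=omnivore, legs=1) — skin is scales, hence Rejected.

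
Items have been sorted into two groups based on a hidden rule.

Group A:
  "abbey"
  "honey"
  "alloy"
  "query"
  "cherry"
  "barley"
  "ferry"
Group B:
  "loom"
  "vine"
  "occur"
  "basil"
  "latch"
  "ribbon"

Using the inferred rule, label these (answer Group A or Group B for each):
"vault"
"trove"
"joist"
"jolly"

Group B, Group B, Group B, Group A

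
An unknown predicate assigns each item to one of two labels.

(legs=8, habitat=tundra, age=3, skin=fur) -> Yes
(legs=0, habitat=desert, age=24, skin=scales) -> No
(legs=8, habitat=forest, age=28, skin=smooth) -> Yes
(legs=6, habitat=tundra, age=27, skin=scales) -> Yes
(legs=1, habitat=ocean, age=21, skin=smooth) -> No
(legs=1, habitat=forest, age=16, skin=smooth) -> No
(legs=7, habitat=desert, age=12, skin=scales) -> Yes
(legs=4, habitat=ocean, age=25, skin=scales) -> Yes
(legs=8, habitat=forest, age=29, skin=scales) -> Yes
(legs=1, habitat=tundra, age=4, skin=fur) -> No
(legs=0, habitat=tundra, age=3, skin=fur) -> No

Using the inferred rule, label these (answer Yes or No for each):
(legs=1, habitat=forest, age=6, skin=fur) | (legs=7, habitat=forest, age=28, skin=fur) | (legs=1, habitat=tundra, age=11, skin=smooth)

No, Yes, No

The common property of the 'Yes' items is: legs ≥ 4. No 'No' item has it.
(legs=1, habitat=forest, age=6, skin=fur): No (legs = 1).
(legs=7, habitat=forest, age=28, skin=fur): Yes (legs = 7).
(legs=1, habitat=tundra, age=11, skin=smooth): No (legs = 1).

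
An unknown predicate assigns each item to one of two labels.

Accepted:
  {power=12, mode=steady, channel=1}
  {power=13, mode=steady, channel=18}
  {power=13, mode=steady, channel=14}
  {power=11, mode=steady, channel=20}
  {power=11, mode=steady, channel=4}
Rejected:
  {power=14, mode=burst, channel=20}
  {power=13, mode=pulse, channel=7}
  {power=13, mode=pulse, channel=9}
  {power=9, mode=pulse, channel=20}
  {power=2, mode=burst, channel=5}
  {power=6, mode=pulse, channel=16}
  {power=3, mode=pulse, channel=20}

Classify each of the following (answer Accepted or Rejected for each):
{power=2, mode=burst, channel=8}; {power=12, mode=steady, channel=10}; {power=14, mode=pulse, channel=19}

Comparing the two groups points to one rule — mode is steady.
{power=2, mode=burst, channel=8} → mode is burst → Rejected.
{power=12, mode=steady, channel=10} → mode is steady → Accepted.
{power=14, mode=pulse, channel=19} → mode is pulse → Rejected.

Rejected, Accepted, Rejected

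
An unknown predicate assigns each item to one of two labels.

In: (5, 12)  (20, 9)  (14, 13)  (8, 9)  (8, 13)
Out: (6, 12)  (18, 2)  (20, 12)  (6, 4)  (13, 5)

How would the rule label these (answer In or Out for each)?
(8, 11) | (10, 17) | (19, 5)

In, In, Out

The rule appears to be: sum is odd.
(8, 11): In (8+11 = 19). (10, 17): In (10+17 = 27). (19, 5): Out (19+5 = 24).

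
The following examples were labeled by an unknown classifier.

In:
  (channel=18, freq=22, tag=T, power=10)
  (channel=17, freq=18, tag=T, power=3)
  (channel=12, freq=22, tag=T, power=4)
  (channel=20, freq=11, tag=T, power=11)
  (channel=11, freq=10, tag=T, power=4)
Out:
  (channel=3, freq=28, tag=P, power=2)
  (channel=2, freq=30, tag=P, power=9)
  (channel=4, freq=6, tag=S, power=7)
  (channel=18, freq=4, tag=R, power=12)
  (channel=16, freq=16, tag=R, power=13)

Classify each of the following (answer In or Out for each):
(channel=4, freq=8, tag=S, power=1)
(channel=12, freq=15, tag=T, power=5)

Comparing the two groups points to one rule — tag is T.
(channel=4, freq=8, tag=S, power=1): tag is S — doesn't match, so Out. (channel=12, freq=15, tag=T, power=5): tag is T — qualifies, so In.

Out, In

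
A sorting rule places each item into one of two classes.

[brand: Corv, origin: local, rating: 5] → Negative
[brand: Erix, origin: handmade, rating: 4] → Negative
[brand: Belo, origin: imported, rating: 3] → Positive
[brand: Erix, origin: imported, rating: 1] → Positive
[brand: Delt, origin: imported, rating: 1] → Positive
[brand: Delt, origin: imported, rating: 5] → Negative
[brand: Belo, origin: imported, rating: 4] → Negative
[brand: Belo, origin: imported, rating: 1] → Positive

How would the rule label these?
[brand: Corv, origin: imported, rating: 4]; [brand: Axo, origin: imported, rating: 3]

Negative, Positive

The rule appears to be: rating ≤ 3.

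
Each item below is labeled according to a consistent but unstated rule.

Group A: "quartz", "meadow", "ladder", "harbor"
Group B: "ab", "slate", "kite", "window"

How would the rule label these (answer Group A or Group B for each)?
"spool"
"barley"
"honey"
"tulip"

The rule appears to be: length 6 AND contains 'a'.
"spool": length 5, no 'a' — fails this test, so Group B.
"barley": length 6, has 'a' — satisfies this, so Group A.
"honey": length 5, no 'a' — fails this test, so Group B.
"tulip": length 5, no 'a' — fails this test, so Group B.

Group B, Group A, Group B, Group B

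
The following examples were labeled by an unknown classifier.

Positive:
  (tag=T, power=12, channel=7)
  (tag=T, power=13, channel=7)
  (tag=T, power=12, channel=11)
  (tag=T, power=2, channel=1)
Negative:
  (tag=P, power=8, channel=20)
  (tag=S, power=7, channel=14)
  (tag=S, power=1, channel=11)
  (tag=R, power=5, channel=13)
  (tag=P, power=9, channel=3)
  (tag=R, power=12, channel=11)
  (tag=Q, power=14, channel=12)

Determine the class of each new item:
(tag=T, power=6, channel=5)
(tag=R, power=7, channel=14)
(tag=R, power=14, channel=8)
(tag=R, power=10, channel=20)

The rule appears to be: tag is T.
(tag=T, power=6, channel=5): tag is T, checks out → Positive.
(tag=R, power=7, channel=14): tag is R, fails this test → Negative.
(tag=R, power=14, channel=8): tag is R, fails this test → Negative.
(tag=R, power=10, channel=20): tag is R, fails this test → Negative.

Positive, Negative, Negative, Negative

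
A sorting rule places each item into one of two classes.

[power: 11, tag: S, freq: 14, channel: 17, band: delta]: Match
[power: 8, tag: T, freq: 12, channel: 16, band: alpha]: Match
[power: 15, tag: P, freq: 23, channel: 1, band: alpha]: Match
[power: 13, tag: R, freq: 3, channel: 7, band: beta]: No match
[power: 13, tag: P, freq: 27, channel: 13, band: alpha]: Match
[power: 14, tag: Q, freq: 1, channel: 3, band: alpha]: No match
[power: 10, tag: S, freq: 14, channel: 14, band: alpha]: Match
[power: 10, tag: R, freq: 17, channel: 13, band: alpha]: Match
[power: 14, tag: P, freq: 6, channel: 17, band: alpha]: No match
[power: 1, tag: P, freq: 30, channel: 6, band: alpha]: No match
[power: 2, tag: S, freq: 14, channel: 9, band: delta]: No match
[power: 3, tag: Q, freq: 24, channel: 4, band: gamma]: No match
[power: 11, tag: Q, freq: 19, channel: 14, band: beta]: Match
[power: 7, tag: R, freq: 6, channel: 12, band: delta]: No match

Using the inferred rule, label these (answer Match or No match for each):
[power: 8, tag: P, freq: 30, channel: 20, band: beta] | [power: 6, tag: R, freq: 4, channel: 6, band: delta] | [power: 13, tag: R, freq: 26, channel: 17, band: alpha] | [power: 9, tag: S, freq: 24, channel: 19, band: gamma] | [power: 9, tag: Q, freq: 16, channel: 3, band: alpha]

Match, No match, Match, Match, Match

The common property of the 'Match' items is: freq ≥ 12 AND power ≥ 7. No 'No match' item has it.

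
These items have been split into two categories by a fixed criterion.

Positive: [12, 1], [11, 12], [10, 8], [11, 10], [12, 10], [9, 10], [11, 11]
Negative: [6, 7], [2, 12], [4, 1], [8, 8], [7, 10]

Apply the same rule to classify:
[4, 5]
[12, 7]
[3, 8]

Negative, Positive, Negative

'Positive' ⟺ first ≥ 9.
[4, 5]: first 4 — fails this test, so Negative. [12, 7]: first 12 — checks out, so Positive. [3, 8]: first 3 — fails this test, so Negative.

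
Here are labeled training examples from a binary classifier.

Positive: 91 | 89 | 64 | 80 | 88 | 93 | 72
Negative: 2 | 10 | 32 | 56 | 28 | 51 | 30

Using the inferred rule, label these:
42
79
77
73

Negative, Positive, Positive, Positive

The pattern is that an item is 'Positive' exactly when: at least 64.
42 → 42 < 64 → Negative. 79 → 79 ≥ 64 → Positive. 77 → 77 ≥ 64 → Positive. 73 → 73 ≥ 64 → Positive.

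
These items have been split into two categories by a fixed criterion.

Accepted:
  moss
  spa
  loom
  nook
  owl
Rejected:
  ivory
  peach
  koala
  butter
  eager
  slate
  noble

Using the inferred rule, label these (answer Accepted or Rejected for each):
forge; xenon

All 'Accepted' examples share one property — length ≤ 4 — and every 'Rejected' example lacks it.

Rejected, Rejected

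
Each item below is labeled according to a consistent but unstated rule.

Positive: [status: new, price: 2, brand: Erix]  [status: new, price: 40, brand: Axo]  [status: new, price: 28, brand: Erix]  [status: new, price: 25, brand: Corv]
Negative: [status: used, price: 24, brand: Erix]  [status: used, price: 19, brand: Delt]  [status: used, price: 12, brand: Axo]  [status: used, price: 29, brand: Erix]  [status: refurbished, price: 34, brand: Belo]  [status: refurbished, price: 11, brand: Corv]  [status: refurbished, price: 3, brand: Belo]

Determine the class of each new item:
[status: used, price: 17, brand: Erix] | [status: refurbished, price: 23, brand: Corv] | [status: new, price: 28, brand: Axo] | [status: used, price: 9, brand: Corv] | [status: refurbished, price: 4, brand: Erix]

Negative, Negative, Positive, Negative, Negative

Looking at the examples, the only property every 'Positive' case has and every 'Negative' case lacks is: status is new.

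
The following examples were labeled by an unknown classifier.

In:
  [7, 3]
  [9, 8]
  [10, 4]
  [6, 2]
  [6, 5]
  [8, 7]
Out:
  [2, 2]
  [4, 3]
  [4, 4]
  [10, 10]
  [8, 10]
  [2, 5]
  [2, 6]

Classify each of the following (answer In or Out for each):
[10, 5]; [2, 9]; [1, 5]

In, Out, Out

The common property of the 'In' items is: first > second AND sum ≥ 8. No 'Out' item has it.
In: [10, 5], since 10 > 5, 10+5 = 15. Out: [2, 9], since 2 < 9, 2+9 = 11. Out: [1, 5], since 1 < 5, 1+5 = 6.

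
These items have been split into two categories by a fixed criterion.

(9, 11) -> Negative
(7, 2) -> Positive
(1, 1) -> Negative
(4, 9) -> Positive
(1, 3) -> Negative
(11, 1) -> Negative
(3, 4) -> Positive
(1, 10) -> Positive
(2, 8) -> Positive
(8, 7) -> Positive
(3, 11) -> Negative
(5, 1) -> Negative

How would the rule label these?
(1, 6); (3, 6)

Positive, Positive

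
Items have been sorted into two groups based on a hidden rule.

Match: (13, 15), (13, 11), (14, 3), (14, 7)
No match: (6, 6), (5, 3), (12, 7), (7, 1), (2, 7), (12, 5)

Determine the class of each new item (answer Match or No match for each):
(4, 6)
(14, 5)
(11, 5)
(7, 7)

No match, Match, No match, No match

'Match' ⟺ first ≥ 13.
(4, 6): No match (first 4). (14, 5): Match (first 14). (11, 5): No match (first 11). (7, 7): No match (first 7).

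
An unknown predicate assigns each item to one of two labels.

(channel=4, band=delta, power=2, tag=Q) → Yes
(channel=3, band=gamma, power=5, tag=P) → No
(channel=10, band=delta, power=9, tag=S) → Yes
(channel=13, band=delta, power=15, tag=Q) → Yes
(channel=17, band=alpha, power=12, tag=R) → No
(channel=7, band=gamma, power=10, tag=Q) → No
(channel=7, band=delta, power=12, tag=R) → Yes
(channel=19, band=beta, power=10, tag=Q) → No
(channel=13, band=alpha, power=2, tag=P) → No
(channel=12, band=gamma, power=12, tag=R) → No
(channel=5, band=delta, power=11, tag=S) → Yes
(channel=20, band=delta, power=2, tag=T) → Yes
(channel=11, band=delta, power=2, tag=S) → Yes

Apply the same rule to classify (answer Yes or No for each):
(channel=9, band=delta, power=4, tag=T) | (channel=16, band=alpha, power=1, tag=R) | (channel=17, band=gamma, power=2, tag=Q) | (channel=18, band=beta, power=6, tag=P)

Yes, No, No, No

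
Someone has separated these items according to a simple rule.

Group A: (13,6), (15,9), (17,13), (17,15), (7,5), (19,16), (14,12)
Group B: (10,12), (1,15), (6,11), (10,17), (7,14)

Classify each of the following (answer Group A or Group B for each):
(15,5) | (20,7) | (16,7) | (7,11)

Group A, Group A, Group A, Group B

The common property of the 'Group A' items is: first > second. No 'Group B' item has it.
Group A: (15,5), since 15 > 5. Group A: (20,7), since 20 > 7. Group A: (16,7), since 16 > 7. Group B: (7,11), since 7 < 11.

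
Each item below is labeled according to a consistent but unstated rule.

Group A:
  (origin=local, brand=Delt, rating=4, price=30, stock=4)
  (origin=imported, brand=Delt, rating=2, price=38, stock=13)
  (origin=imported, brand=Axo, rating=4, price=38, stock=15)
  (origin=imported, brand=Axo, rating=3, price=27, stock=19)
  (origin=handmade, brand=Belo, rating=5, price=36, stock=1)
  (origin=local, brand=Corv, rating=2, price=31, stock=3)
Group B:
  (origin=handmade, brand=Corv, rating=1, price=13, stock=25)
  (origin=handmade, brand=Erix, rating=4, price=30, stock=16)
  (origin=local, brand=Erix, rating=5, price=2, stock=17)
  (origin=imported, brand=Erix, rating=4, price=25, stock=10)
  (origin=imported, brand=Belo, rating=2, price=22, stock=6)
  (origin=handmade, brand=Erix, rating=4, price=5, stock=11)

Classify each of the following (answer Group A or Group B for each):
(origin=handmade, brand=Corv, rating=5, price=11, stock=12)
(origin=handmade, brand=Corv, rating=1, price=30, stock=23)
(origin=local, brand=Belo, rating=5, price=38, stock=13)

Group B, Group A, Group A

The pattern is that an item is 'Group A' exactly when: price ≥ 27 AND stock ≠ 16.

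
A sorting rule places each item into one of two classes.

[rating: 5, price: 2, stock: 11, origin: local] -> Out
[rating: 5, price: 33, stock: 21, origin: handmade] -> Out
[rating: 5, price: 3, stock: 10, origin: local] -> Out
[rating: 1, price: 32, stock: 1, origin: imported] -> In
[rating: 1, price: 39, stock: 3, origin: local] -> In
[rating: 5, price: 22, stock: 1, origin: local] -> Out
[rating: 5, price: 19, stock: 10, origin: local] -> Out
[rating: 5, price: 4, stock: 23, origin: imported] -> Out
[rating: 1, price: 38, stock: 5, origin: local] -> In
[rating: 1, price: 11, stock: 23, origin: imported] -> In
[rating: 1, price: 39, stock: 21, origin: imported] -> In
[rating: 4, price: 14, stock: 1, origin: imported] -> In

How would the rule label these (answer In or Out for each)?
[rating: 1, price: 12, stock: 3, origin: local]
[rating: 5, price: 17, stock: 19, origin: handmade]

In, Out

The pattern is that an item is 'In' exactly when: rating ≤ 4.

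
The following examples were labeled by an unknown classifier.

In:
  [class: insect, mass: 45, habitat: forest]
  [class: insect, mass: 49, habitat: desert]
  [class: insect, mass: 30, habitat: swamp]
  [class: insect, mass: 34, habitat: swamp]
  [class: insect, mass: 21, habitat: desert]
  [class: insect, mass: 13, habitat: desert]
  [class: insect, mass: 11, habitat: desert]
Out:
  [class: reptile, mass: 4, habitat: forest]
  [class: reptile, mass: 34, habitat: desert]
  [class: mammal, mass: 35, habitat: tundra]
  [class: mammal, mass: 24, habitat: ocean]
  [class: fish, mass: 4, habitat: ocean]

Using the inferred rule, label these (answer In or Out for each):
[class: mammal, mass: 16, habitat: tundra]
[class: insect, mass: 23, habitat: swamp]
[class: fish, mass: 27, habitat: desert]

Out, In, Out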